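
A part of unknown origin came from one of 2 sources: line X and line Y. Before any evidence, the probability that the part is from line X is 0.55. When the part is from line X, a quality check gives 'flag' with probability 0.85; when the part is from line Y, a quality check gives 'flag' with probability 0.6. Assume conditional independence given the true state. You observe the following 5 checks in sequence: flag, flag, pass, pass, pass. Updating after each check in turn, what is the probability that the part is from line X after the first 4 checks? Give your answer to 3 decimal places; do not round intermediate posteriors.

0.256

After 'flag': P(line X) = 0.85·0.5500 / (0.85·0.5500 + 0.6·0.4500) ≈ 0.6339
After 'flag': P(line X) = 0.85·0.6339 / (0.85·0.6339 + 0.6·0.3661) ≈ 0.7104
After 'pass': P(line X) = 0.15·0.7104 / (0.15·0.7104 + 0.4·0.2896) ≈ 0.4791
After 'pass': P(line X) = 0.15·0.4791 / (0.15·0.4791 + 0.4·0.5209) ≈ 0.2565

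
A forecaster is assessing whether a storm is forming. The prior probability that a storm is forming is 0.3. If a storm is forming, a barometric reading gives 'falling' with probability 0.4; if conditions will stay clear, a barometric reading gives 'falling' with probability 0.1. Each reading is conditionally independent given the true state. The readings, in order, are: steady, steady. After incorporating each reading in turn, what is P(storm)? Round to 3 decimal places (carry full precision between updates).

After 'steady': P(storm) = 0.6·0.3000 / (0.6·0.3000 + 0.9·0.7000) ≈ 0.2222
After 'steady': P(storm) = 0.6·0.2222 / (0.6·0.2222 + 0.9·0.7778) ≈ 0.1600

0.160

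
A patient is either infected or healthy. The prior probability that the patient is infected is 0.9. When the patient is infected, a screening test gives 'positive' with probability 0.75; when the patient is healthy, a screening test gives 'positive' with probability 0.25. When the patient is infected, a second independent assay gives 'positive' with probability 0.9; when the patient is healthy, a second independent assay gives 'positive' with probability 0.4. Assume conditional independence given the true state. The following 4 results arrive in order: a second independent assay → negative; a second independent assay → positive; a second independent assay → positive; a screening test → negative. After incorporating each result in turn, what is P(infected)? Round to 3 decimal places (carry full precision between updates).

After a second independent assay='negative': P(infected) = 0.1·0.9000 / (0.1·0.9000 + 0.6·0.1000) ≈ 0.6000
After a second independent assay='positive': P(infected) = 0.9·0.6000 / (0.9·0.6000 + 0.4·0.4000) ≈ 0.7714
After a second independent assay='positive': P(infected) = 0.9·0.7714 / (0.9·0.7714 + 0.4·0.2286) ≈ 0.8836
After a screening test='negative': P(infected) = 0.25·0.8836 / (0.25·0.8836 + 0.75·0.1164) ≈ 0.7168

0.717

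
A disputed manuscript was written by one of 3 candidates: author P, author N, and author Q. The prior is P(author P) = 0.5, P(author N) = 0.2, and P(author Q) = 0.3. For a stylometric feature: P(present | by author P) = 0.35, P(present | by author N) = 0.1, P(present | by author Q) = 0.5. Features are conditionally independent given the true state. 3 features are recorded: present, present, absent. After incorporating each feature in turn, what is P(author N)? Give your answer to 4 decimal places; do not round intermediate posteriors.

After 'present': normaliser = 0.35·0.5000 + 0.1·0.2000 + 0.5·0.3000; P(author P) ≈ 0.5072, P(author N) ≈ 0.0580, P(author Q) ≈ 0.4348
After 'present': normaliser = 0.35·0.5072 + 0.1·0.0580 + 0.5·0.4348; P(author P) ≈ 0.4430, P(author N) ≈ 0.0145, P(author Q) ≈ 0.5425
After 'absent': normaliser = 0.65·0.4430 + 0.9·0.0145 + 0.5·0.5425; P(author P) ≈ 0.5032, P(author N) ≈ 0.0228, P(author Q) ≈ 0.4740

0.0228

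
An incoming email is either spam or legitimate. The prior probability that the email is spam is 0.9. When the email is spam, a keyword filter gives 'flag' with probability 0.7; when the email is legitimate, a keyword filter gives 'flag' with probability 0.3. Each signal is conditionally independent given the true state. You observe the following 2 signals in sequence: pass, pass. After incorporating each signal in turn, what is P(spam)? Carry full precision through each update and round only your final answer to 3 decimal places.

Apply Bayes' rule sequentially, carrying P(spam) forward.
After 'pass': P(spam) = 0.3·0.9000 / (0.3·0.9000 + 0.7·0.1000) ≈ 0.7941
After 'pass': P(spam) = 0.3·0.7941 / (0.3·0.7941 + 0.7·0.2059) ≈ 0.6231

0.623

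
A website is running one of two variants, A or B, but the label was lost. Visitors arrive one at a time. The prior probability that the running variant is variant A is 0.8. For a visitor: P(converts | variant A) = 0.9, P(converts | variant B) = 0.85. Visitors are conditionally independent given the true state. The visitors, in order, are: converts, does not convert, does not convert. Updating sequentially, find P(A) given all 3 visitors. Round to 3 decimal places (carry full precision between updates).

After 'converts': P(A) = 0.9·0.8000 / (0.9·0.8000 + 0.85·0.2000) ≈ 0.8090
After 'does not convert': P(A) = 0.1·0.8090 / (0.1·0.8090 + 0.15·0.1910) ≈ 0.7385
After 'does not convert': P(A) = 0.1·0.7385 / (0.1·0.7385 + 0.15·0.2615) ≈ 0.6531

0.653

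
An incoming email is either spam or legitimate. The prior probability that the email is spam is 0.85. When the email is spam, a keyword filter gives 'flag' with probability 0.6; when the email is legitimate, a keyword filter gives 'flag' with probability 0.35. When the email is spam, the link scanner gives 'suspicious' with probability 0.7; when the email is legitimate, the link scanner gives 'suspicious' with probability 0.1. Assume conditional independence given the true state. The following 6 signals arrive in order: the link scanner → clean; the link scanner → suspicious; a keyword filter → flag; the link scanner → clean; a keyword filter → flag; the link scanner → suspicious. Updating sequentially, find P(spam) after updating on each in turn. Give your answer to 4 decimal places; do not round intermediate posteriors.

After the link scanner='clean': P(spam) = 0.3·0.8500 / (0.3·0.8500 + 0.9·0.1500) ≈ 0.6538
After the link scanner='suspicious': P(spam) = 0.7·0.6538 / (0.7·0.6538 + 0.1·0.3462) ≈ 0.9297
After a keyword filter='flag': P(spam) = 0.6·0.9297 / (0.6·0.9297 + 0.35·0.0703) ≈ 0.9577
After the link scanner='clean': P(spam) = 0.3·0.9577 / (0.3·0.9577 + 0.9·0.0423) ≈ 0.8831
After a keyword filter='flag': P(spam) = 0.6·0.8831 / (0.6·0.8831 + 0.35·0.1169) ≈ 0.9283
After the link scanner='suspicious': P(spam) = 0.7·0.9283 / (0.7·0.9283 + 0.1·0.0717) ≈ 0.9891

0.9891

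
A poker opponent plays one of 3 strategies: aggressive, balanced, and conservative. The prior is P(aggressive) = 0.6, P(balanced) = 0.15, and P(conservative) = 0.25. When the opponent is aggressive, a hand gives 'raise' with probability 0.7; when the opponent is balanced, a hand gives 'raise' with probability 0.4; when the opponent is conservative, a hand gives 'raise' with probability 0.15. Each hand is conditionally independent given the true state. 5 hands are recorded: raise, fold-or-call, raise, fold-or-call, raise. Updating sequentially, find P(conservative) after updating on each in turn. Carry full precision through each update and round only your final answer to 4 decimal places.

0.0270

After 'raise': normaliser = 0.7·0.6000 + 0.4·0.1500 + 0.15·0.2500; P(aggressive) ≈ 0.8116, P(balanced) ≈ 0.1159, P(conservative) ≈ 0.0725
After 'fold-or-call': normaliser = 0.3·0.8116 + 0.6·0.1159 + 0.85·0.0725; P(aggressive) ≈ 0.6499, P(balanced) ≈ 0.1857, P(conservative) ≈ 0.1644
After 'raise': normaliser = 0.7·0.6499 + 0.4·0.1857 + 0.15·0.1644; P(aggressive) ≈ 0.8214, P(balanced) ≈ 0.1341, P(conservative) ≈ 0.0445
After 'fold-or-call': normaliser = 0.3·0.8214 + 0.6·0.1341 + 0.85·0.0445; P(aggressive) ≈ 0.6756, P(balanced) ≈ 0.2206, P(conservative) ≈ 0.1038
After 'raise': normaliser = 0.7·0.6756 + 0.4·0.2206 + 0.15·0.1038; P(aggressive) ≈ 0.8200, P(balanced) ≈ 0.1530, P(conservative) ≈ 0.0270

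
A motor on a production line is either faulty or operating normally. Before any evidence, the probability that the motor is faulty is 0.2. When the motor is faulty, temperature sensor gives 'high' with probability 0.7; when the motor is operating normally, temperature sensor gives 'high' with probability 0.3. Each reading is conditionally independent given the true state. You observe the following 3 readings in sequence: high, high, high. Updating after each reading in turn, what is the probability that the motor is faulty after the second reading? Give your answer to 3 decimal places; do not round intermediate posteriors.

Apply Bayes' rule sequentially, carrying P(faulty) forward.
After 'high': P(faulty) = 0.7·0.2000 / (0.7·0.2000 + 0.3·0.8000) ≈ 0.3684
After 'high': P(faulty) = 0.7·0.3684 / (0.7·0.3684 + 0.3·0.6316) ≈ 0.5765

0.576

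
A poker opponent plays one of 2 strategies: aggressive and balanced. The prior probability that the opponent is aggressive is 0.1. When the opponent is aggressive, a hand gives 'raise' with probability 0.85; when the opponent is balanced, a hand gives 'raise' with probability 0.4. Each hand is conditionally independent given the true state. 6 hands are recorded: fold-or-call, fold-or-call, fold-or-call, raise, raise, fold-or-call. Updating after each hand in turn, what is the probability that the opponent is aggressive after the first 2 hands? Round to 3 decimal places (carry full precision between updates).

0.007

Each posterior becomes the prior for the next update.
After 'fold-or-call': P(aggressive) = 0.15·0.1000 / (0.15·0.1000 + 0.6·0.9000) ≈ 0.0270
After 'fold-or-call': P(aggressive) = 0.15·0.0270 / (0.15·0.0270 + 0.6·0.9730) ≈ 0.0069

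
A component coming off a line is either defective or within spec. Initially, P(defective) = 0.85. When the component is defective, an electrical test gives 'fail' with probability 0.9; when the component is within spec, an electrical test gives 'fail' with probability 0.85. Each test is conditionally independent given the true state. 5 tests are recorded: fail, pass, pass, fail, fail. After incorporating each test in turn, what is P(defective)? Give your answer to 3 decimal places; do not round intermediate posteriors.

After 'fail': P(defective) = 0.9·0.8500 / (0.9·0.8500 + 0.85·0.1500) ≈ 0.8571
After 'pass': P(defective) = 0.1·0.8571 / (0.1·0.8571 + 0.15·0.1429) ≈ 0.8000
After 'pass': P(defective) = 0.1·0.8000 / (0.1·0.8000 + 0.15·0.2000) ≈ 0.7273
After 'fail': P(defective) = 0.9·0.7273 / (0.9·0.7273 + 0.85·0.2727) ≈ 0.7385
After 'fail': P(defective) = 0.9·0.7385 / (0.9·0.7385 + 0.85·0.2615) ≈ 0.7493

0.749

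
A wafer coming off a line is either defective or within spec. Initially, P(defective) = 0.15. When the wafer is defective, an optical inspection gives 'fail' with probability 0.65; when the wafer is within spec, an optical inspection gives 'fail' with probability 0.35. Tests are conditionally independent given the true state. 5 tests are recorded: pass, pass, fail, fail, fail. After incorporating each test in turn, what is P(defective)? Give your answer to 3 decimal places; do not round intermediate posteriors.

0.247

Apply Bayes' rule sequentially, carrying P(defective) forward.
After 'pass': P(defective) = 0.35·0.1500 / (0.35·0.1500 + 0.65·0.8500) ≈ 0.0868
After 'pass': P(defective) = 0.35·0.0868 / (0.35·0.0868 + 0.65·0.9132) ≈ 0.0487
After 'fail': P(defective) = 0.65·0.0487 / (0.65·0.0487 + 0.35·0.9513) ≈ 0.0868
After 'fail': P(defective) = 0.65·0.0868 / (0.65·0.0868 + 0.35·0.9132) ≈ 0.1500
After 'fail': P(defective) = 0.65·0.1500 / (0.65·0.1500 + 0.35·0.8500) ≈ 0.2468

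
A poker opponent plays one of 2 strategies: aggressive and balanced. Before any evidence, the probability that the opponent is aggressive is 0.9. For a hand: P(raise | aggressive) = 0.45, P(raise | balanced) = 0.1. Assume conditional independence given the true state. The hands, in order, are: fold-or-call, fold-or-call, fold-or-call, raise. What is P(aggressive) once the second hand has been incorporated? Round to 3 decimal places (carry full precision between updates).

After 'fold-or-call': P(aggressive) = 0.55·0.9000 / (0.55·0.9000 + 0.9·0.1000) ≈ 0.8462
After 'fold-or-call': P(aggressive) = 0.55·0.8462 / (0.55·0.8462 + 0.9·0.1538) ≈ 0.7707

0.771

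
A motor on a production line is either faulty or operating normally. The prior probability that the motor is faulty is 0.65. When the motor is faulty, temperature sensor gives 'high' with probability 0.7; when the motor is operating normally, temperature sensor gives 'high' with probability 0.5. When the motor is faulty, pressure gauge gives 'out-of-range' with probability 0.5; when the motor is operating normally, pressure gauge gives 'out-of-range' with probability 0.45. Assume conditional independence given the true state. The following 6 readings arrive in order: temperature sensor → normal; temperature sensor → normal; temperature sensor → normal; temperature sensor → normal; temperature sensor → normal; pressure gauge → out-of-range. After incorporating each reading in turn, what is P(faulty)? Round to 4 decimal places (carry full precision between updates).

After temperature sensor='normal': P(faulty) = 0.3·0.6500 / (0.3·0.6500 + 0.5·0.3500) ≈ 0.5270
After temperature sensor='normal': P(faulty) = 0.3·0.5270 / (0.3·0.5270 + 0.5·0.4730) ≈ 0.4007
After temperature sensor='normal': P(faulty) = 0.3·0.4007 / (0.3·0.4007 + 0.5·0.5993) ≈ 0.2863
After temperature sensor='normal': P(faulty) = 0.3·0.2863 / (0.3·0.2863 + 0.5·0.7137) ≈ 0.1940
After temperature sensor='normal': P(faulty) = 0.3·0.1940 / (0.3·0.1940 + 0.5·0.8060) ≈ 0.1262
After pressure gauge='out-of-range': P(faulty) = 0.5·0.1262 / (0.5·0.1262 + 0.45·0.8738) ≈ 0.1383

0.1383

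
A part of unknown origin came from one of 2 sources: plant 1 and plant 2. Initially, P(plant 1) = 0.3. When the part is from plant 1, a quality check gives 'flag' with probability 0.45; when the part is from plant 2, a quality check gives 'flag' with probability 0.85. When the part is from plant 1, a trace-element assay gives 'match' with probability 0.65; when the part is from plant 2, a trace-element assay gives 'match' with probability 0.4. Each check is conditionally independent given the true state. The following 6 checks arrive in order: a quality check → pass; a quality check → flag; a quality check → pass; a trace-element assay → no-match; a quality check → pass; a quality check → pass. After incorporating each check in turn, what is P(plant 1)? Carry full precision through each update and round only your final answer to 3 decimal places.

After a quality check='pass': P(plant 1) = 0.55·0.3000 / (0.55·0.3000 + 0.15·0.7000) ≈ 0.6111
After a quality check='flag': P(plant 1) = 0.45·0.6111 / (0.45·0.6111 + 0.85·0.3889) ≈ 0.4541
After a quality check='pass': P(plant 1) = 0.55·0.4541 / (0.55·0.4541 + 0.15·0.5459) ≈ 0.7531
After a trace-element assay='no-match': P(plant 1) = 0.35·0.7531 / (0.35·0.7531 + 0.6·0.2469) ≈ 0.6402
After a quality check='pass': P(plant 1) = 0.55·0.6402 / (0.55·0.6402 + 0.15·0.3598) ≈ 0.8671
After a quality check='pass': P(plant 1) = 0.55·0.8671 / (0.55·0.8671 + 0.15·0.1329) ≈ 0.9599

0.960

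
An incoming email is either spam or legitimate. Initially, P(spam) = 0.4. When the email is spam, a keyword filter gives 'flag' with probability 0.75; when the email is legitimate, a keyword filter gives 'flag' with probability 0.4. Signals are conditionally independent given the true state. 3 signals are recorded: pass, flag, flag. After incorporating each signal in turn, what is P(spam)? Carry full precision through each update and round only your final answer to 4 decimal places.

After 'pass': P(spam) = 0.25·0.4000 / (0.25·0.4000 + 0.6·0.6000) ≈ 0.2174
After 'flag': P(spam) = 0.75·0.2174 / (0.75·0.2174 + 0.4·0.7826) ≈ 0.3425
After 'flag': P(spam) = 0.75·0.3425 / (0.75·0.3425 + 0.4·0.6575) ≈ 0.4941

0.4941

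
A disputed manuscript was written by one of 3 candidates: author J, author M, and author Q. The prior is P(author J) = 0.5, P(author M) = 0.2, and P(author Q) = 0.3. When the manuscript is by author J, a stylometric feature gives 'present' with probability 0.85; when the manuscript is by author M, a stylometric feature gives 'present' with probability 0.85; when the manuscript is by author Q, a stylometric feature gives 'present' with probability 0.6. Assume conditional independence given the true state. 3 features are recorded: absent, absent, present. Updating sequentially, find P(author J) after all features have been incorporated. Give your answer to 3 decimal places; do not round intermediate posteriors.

After 'absent': normaliser = 0.15·0.5000 + 0.15·0.2000 + 0.4·0.3000; P(author J) ≈ 0.3333, P(author M) ≈ 0.1333, P(author Q) ≈ 0.5333
After 'absent': normaliser = 0.15·0.3333 + 0.15·0.1333 + 0.4·0.5333; P(author J) ≈ 0.1765, P(author M) ≈ 0.0706, P(author Q) ≈ 0.7529
After 'present': normaliser = 0.85·0.1765 + 0.85·0.0706 + 0.6·0.7529; P(author J) ≈ 0.2267, P(author M) ≈ 0.0907, P(author Q) ≈ 0.6827

0.227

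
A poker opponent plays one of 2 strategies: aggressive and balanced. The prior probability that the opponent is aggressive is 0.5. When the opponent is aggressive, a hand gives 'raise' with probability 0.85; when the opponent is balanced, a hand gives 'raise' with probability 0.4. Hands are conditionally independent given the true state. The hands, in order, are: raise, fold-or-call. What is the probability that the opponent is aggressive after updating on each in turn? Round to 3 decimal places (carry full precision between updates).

After 'raise': P(aggressive) = 0.85·0.5000 / (0.85·0.5000 + 0.4·0.5000) ≈ 0.6800
After 'fold-or-call': P(aggressive) = 0.15·0.6800 / (0.15·0.6800 + 0.6·0.3200) ≈ 0.3469

0.347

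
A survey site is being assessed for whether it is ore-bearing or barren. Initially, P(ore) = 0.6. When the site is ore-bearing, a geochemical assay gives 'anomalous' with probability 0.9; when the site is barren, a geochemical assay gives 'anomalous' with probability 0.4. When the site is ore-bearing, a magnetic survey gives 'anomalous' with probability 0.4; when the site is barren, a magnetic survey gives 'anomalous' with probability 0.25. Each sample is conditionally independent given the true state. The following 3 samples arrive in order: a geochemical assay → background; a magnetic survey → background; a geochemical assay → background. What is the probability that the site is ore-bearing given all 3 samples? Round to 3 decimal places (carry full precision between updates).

After a geochemical assay='background': P(ore) = 0.1·0.6000 / (0.1·0.6000 + 0.6·0.4000) ≈ 0.2000
After a magnetic survey='background': P(ore) = 0.6·0.2000 / (0.6·0.2000 + 0.75·0.8000) ≈ 0.1667
After a geochemical assay='background': P(ore) = 0.1·0.1667 / (0.1·0.1667 + 0.6·0.8333) ≈ 0.0323

0.032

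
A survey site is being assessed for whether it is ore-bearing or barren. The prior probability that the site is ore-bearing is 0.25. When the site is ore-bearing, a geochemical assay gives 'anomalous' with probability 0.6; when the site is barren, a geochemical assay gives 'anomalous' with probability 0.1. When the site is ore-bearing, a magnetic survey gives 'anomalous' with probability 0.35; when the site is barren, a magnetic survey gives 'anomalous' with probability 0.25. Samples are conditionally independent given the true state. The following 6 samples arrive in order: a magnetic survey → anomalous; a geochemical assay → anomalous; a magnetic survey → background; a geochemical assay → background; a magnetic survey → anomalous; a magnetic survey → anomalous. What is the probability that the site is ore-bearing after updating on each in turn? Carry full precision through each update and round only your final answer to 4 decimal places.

0.6789

After a magnetic survey='anomalous': P(ore) = 0.35·0.2500 / (0.35·0.2500 + 0.25·0.7500) ≈ 0.3182
After a geochemical assay='anomalous': P(ore) = 0.6·0.3182 / (0.6·0.3182 + 0.1·0.6818) ≈ 0.7368
After a magnetic survey='background': P(ore) = 0.65·0.7368 / (0.65·0.7368 + 0.75·0.2632) ≈ 0.7082
After a geochemical assay='background': P(ore) = 0.4·0.7082 / (0.4·0.7082 + 0.9·0.2918) ≈ 0.5189
After a magnetic survey='anomalous': P(ore) = 0.35·0.5189 / (0.35·0.5189 + 0.25·0.4811) ≈ 0.6016
After a magnetic survey='anomalous': P(ore) = 0.35·0.6016 / (0.35·0.6016 + 0.25·0.3984) ≈ 0.6789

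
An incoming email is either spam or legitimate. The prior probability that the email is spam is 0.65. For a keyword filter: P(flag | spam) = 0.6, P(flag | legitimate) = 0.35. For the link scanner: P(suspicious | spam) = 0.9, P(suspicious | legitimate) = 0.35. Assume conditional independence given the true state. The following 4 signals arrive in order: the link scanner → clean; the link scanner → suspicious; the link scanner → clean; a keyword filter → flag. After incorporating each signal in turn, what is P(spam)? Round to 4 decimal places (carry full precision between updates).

After the link scanner='clean': P(spam) = 0.1·0.6500 / (0.1·0.6500 + 0.65·0.3500) ≈ 0.2222
After the link scanner='suspicious': P(spam) = 0.9·0.2222 / (0.9·0.2222 + 0.35·0.7778) ≈ 0.4235
After the link scanner='clean': P(spam) = 0.1·0.4235 / (0.1·0.4235 + 0.65·0.5765) ≈ 0.1016
After a keyword filter='flag': P(spam) = 0.6·0.1016 / (0.6·0.1016 + 0.35·0.8984) ≈ 0.1623

0.1623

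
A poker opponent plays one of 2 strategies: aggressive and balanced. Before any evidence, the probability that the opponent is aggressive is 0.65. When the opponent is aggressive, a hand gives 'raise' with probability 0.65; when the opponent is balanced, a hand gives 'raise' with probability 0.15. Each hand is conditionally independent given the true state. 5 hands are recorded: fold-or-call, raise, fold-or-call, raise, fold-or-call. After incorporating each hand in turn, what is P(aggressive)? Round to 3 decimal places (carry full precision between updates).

0.709

After 'fold-or-call': P(aggressive) = 0.35·0.6500 / (0.35·0.6500 + 0.85·0.3500) ≈ 0.4333
After 'raise': P(aggressive) = 0.65·0.4333 / (0.65·0.4333 + 0.15·0.5667) ≈ 0.7682
After 'fold-or-call': P(aggressive) = 0.35·0.7682 / (0.35·0.7682 + 0.85·0.2318) ≈ 0.5771
After 'raise': P(aggressive) = 0.65·0.5771 / (0.65·0.5771 + 0.15·0.4229) ≈ 0.8553
After 'fold-or-call': P(aggressive) = 0.35·0.8553 / (0.35·0.8553 + 0.85·0.1447) ≈ 0.7088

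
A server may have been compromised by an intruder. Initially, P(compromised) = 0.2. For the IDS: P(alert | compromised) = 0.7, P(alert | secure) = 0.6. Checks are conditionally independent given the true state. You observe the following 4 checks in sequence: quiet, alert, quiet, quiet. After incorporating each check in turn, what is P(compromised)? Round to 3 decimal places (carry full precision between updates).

Apply Bayes' rule sequentially, carrying P(compromised) forward.
After 'quiet': P(compromised) = 0.3·0.2000 / (0.3·0.2000 + 0.4·0.8000) ≈ 0.1579
After 'alert': P(compromised) = 0.7·0.1579 / (0.7·0.1579 + 0.6·0.8421) ≈ 0.1795
After 'quiet': P(compromised) = 0.3·0.1795 / (0.3·0.1795 + 0.4·0.8205) ≈ 0.1409
After 'quiet': P(compromised) = 0.3·0.1409 / (0.3·0.1409 + 0.4·0.8591) ≈ 0.1096

0.110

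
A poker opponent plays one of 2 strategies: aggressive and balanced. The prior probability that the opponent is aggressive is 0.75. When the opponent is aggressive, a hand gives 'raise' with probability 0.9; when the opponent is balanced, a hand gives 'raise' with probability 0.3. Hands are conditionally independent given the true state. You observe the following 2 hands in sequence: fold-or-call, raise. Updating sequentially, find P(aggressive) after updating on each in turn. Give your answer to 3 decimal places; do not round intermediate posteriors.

Each posterior becomes the prior for the next update.
After 'fold-or-call': P(aggressive) = 0.1·0.7500 / (0.1·0.7500 + 0.7·0.2500) ≈ 0.3000
After 'raise': P(aggressive) = 0.9·0.3000 / (0.9·0.3000 + 0.3·0.7000) ≈ 0.5625

0.563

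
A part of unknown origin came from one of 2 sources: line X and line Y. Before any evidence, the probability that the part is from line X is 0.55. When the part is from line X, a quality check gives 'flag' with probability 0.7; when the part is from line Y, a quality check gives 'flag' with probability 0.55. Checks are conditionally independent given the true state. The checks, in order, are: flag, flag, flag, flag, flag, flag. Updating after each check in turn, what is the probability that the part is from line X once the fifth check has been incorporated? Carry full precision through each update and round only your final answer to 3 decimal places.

0.803

Each posterior becomes the prior for the next update.
After 'flag': P(line X) = 0.7·0.5500 / (0.7·0.5500 + 0.55·0.4500) ≈ 0.6087
After 'flag': P(line X) = 0.7·0.6087 / (0.7·0.6087 + 0.55·0.3913) ≈ 0.6644
After 'flag': P(line X) = 0.7·0.6644 / (0.7·0.6644 + 0.55·0.3356) ≈ 0.7159
After 'flag': P(line X) = 0.7·0.7159 / (0.7·0.7159 + 0.55·0.2841) ≈ 0.7623
After 'flag': P(line X) = 0.7·0.7623 / (0.7·0.7623 + 0.55·0.2377) ≈ 0.8032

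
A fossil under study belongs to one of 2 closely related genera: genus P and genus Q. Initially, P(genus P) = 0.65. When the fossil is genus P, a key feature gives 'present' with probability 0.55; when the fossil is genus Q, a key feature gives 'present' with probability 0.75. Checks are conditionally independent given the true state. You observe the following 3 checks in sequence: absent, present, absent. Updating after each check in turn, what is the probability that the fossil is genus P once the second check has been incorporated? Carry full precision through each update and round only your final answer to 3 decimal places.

0.710

After 'absent': P(genus P) = 0.45·0.6500 / (0.45·0.6500 + 0.25·0.3500) ≈ 0.7697
After 'present': P(genus P) = 0.55·0.7697 / (0.55·0.7697 + 0.75·0.2303) ≈ 0.7103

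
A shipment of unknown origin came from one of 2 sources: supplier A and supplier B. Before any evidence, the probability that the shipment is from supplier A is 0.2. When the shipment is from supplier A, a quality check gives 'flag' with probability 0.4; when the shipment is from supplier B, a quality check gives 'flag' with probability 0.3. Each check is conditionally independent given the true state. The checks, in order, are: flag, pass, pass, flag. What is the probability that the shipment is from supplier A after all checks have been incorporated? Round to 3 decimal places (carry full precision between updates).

0.246

Each posterior becomes the prior for the next update.
After 'flag': P(supplier A) = 0.4·0.2000 / (0.4·0.2000 + 0.3·0.8000) ≈ 0.2500
After 'pass': P(supplier A) = 0.6·0.2500 / (0.6·0.2500 + 0.7·0.7500) ≈ 0.2222
After 'pass': P(supplier A) = 0.6·0.2222 / (0.6·0.2222 + 0.7·0.7778) ≈ 0.1967
After 'flag': P(supplier A) = 0.4·0.1967 / (0.4·0.1967 + 0.3·0.8033) ≈ 0.2462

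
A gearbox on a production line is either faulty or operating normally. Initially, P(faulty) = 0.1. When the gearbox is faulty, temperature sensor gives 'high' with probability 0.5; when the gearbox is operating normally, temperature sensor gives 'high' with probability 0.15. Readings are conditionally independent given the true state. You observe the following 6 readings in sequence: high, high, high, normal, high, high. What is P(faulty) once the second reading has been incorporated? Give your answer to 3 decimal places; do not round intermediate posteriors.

After 'high': P(faulty) = 0.5·0.1000 / (0.5·0.1000 + 0.15·0.9000) ≈ 0.2703
After 'high': P(faulty) = 0.5·0.2703 / (0.5·0.2703 + 0.15·0.7297) ≈ 0.5525

0.552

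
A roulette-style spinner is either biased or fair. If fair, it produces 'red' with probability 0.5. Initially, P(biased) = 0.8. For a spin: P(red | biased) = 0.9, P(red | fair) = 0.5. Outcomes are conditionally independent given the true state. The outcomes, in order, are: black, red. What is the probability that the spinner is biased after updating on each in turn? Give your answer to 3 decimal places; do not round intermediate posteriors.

After 'black': P(biased) = 0.1·0.8000 / (0.1·0.8000 + 0.5·0.2000) ≈ 0.4444
After 'red': P(biased) = 0.9·0.4444 / (0.9·0.4444 + 0.5·0.5556) ≈ 0.5902

0.590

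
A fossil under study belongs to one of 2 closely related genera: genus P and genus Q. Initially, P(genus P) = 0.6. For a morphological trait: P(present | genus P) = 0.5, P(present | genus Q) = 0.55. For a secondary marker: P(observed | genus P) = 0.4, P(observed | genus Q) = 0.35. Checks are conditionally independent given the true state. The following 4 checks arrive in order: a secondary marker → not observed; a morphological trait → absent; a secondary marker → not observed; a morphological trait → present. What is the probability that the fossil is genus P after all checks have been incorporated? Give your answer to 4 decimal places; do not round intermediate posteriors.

0.5635

Apply Bayes' rule sequentially, carrying P(genus P) forward.
After a secondary marker='not observed': P(genus P) = 0.6·0.6000 / (0.6·0.6000 + 0.65·0.4000) ≈ 0.5806
After a morphological trait='absent': P(genus P) = 0.5·0.5806 / (0.5·0.5806 + 0.45·0.4194) ≈ 0.6061
After a secondary marker='not observed': P(genus P) = 0.6·0.6061 / (0.6·0.6061 + 0.65·0.3939) ≈ 0.5868
After a morphological trait='present': P(genus P) = 0.5·0.5868 / (0.5·0.5868 + 0.55·0.4132) ≈ 0.5635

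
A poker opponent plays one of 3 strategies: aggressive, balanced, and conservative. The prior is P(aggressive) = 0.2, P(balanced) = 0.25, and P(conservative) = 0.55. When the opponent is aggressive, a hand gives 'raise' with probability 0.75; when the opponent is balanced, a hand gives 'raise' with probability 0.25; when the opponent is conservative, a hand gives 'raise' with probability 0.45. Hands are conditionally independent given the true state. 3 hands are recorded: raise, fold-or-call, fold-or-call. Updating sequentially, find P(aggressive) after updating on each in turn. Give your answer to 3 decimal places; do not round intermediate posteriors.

After 'raise': normaliser = 0.75·0.2000 + 0.25·0.2500 + 0.45·0.5500; P(aggressive) ≈ 0.3261, P(balanced) ≈ 0.1359, P(conservative) ≈ 0.5380
After 'fold-or-call': normaliser = 0.25·0.3261 + 0.75·0.1359 + 0.55·0.5380; P(aggressive) ≈ 0.1701, P(balanced) ≈ 0.2126, P(conservative) ≈ 0.6173
After 'fold-or-call': normaliser = 0.25·0.1701 + 0.75·0.2126 + 0.55·0.6173; P(aggressive) ≈ 0.0785, P(balanced) ≈ 0.2944, P(conservative) ≈ 0.6270

0.079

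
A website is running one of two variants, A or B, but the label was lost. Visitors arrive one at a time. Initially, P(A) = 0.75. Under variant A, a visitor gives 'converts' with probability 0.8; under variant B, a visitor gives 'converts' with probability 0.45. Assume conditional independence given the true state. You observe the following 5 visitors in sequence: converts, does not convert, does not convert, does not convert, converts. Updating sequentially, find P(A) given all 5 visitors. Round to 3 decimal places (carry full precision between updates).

0.313

After 'converts': P(A) = 0.8·0.7500 / (0.8·0.7500 + 0.45·0.2500) ≈ 0.8421
After 'does not convert': P(A) = 0.2·0.8421 / (0.2·0.8421 + 0.55·0.1579) ≈ 0.6598
After 'does not convert': P(A) = 0.2·0.6598 / (0.2·0.6598 + 0.55·0.3402) ≈ 0.4136
After 'does not convert': P(A) = 0.2·0.4136 / (0.2·0.4136 + 0.55·0.5864) ≈ 0.2041
After 'converts': P(A) = 0.8·0.2041 / (0.8·0.2041 + 0.45·0.7959) ≈ 0.3131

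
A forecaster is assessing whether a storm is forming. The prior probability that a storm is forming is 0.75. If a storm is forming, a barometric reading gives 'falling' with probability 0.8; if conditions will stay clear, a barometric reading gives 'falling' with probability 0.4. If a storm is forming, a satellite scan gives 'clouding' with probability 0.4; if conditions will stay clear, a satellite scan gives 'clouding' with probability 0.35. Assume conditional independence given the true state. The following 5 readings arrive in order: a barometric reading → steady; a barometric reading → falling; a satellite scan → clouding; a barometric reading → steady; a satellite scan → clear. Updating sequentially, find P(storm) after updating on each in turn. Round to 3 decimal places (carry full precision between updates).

Apply Bayes' rule sequentially, carrying P(storm) forward.
After a barometric reading='steady': P(storm) = 0.2·0.7500 / (0.2·0.7500 + 0.6·0.2500) ≈ 0.5000
After a barometric reading='falling': P(storm) = 0.8·0.5000 / (0.8·0.5000 + 0.4·0.5000) ≈ 0.6667
After a satellite scan='clouding': P(storm) = 0.4·0.6667 / (0.4·0.6667 + 0.35·0.3333) ≈ 0.6957
After a barometric reading='steady': P(storm) = 0.2·0.6957 / (0.2·0.6957 + 0.6·0.3043) ≈ 0.4324
After a satellite scan='clear': P(storm) = 0.6·0.4324 / (0.6·0.4324 + 0.65·0.5676) ≈ 0.4129

0.413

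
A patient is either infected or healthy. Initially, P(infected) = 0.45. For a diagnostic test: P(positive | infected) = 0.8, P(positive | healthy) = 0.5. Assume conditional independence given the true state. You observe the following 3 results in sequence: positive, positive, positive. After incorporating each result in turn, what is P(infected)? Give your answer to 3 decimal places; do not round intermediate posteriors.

After 'positive': P(infected) = 0.8·0.4500 / (0.8·0.4500 + 0.5·0.5500) ≈ 0.5669
After 'positive': P(infected) = 0.8·0.5669 / (0.8·0.5669 + 0.5·0.4331) ≈ 0.6769
After 'positive': P(infected) = 0.8·0.6769 / (0.8·0.6769 + 0.5·0.3231) ≈ 0.7702

0.770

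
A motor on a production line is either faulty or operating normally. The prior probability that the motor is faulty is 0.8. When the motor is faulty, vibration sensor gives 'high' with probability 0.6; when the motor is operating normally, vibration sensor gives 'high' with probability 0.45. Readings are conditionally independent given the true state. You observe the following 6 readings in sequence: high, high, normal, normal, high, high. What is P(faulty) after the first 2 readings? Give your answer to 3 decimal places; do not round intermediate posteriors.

After 'high': P(faulty) = 0.6·0.8000 / (0.6·0.8000 + 0.45·0.2000) ≈ 0.8421
After 'high': P(faulty) = 0.6·0.8421 / (0.6·0.8421 + 0.45·0.1579) ≈ 0.8767

0.877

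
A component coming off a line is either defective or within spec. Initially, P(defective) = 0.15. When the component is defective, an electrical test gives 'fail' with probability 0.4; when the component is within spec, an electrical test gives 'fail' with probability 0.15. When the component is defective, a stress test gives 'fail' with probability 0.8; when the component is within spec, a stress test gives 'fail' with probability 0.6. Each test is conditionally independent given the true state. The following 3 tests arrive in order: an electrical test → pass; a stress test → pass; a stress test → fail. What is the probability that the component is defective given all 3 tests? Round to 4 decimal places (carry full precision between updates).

Each posterior becomes the prior for the next update.
After an electrical test='pass': P(defective) = 0.6·0.1500 / (0.6·0.1500 + 0.85·0.8500) ≈ 0.1108
After a stress test='pass': P(defective) = 0.2·0.1108 / (0.2·0.1108 + 0.4·0.8892) ≈ 0.0586
After a stress test='fail': P(defective) = 0.8·0.0586 / (0.8·0.0586 + 0.6·0.9414) ≈ 0.0767

0.0767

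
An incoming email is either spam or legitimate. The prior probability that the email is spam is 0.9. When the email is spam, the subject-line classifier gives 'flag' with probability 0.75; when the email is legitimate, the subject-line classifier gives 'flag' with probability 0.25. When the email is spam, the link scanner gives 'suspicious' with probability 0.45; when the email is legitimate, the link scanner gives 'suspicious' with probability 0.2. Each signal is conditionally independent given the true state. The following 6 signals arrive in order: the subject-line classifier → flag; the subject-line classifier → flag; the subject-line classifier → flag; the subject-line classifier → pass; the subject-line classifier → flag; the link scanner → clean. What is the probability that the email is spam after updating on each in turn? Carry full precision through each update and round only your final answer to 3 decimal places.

After the subject-line classifier='flag': P(spam) = 0.75·0.9000 / (0.75·0.9000 + 0.25·0.1000) ≈ 0.9643
After the subject-line classifier='flag': P(spam) = 0.75·0.9643 / (0.75·0.9643 + 0.25·0.0357) ≈ 0.9878
After the subject-line classifier='flag': P(spam) = 0.75·0.9878 / (0.75·0.9878 + 0.25·0.0122) ≈ 0.9959
After the subject-line classifier='pass': P(spam) = 0.25·0.9959 / (0.25·0.9959 + 0.75·0.0041) ≈ 0.9878
After the subject-line classifier='flag': P(spam) = 0.75·0.9878 / (0.75·0.9878 + 0.25·0.0122) ≈ 0.9959
After the link scanner='clean': P(spam) = 0.55·0.9959 / (0.55·0.9959 + 0.8·0.0041) ≈ 0.9940

0.994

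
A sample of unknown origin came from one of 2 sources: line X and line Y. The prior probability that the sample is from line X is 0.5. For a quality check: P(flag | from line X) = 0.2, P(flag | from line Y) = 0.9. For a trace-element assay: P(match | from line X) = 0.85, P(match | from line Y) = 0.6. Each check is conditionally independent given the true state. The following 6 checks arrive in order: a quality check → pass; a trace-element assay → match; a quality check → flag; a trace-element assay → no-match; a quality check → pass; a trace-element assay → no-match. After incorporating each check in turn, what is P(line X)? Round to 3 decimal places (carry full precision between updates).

Each posterior becomes the prior for the next update.
After a quality check='pass': P(line X) = 0.8·0.5000 / (0.8·0.5000 + 0.1·0.5000) ≈ 0.8889
After a trace-element assay='match': P(line X) = 0.85·0.8889 / (0.85·0.8889 + 0.6·0.1111) ≈ 0.9189
After a quality check='flag': P(line X) = 0.2·0.9189 / (0.2·0.9189 + 0.9·0.0811) ≈ 0.7158
After a trace-element assay='no-match': P(line X) = 0.15·0.7158 / (0.15·0.7158 + 0.4·0.2842) ≈ 0.4857
After a quality check='pass': P(line X) = 0.8·0.4857 / (0.8·0.4857 + 0.1·0.5143) ≈ 0.8831
After a trace-element assay='no-match': P(line X) = 0.15·0.8831 / (0.15·0.8831 + 0.4·0.1169) ≈ 0.7391

0.739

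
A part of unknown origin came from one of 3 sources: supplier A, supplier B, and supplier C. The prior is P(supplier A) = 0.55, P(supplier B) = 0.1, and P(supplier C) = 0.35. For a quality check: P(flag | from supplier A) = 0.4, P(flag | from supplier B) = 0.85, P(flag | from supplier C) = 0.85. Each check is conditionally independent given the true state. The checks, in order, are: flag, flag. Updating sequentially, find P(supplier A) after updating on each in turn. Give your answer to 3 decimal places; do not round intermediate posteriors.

Apply Bayes' rule sequentially, carrying P(supplier A) forward.
After 'flag': normaliser = 0.4·0.5500 + 0.85·0.1000 + 0.85·0.3500; P(supplier A) ≈ 0.3651, P(supplier B) ≈ 0.1411, P(supplier C) ≈ 0.4938
After 'flag': normaliser = 0.4·0.3651 + 0.85·0.1411 + 0.85·0.4938; P(supplier A) ≈ 0.2130, P(supplier B) ≈ 0.1749, P(supplier C) ≈ 0.6121

0.213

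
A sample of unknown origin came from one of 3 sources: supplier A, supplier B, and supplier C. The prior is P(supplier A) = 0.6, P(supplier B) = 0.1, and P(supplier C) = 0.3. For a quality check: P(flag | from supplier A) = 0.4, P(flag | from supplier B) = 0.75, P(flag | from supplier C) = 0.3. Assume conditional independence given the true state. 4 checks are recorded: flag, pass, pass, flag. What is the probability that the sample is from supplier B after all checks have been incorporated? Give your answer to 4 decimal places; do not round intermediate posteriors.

After 'flag': normaliser = 0.4·0.6000 + 0.75·0.1000 + 0.3·0.3000; P(supplier A) ≈ 0.5926, P(supplier B) ≈ 0.1852, P(supplier C) ≈ 0.2222
After 'pass': normaliser = 0.6·0.5926 + 0.25·0.1852 + 0.7·0.2222; P(supplier A) ≈ 0.6379, P(supplier B) ≈ 0.0831, P(supplier C) ≈ 0.2791
After 'pass': normaliser = 0.6·0.6379 + 0.25·0.0831 + 0.7·0.2791; P(supplier A) ≈ 0.6391, P(supplier B) ≈ 0.0347, P(supplier C) ≈ 0.3262
After 'flag': normaliser = 0.4·0.6391 + 0.75·0.0347 + 0.3·0.3262; P(supplier A) ≈ 0.6736, P(supplier B) ≈ 0.0685, P(supplier C) ≈ 0.2579

0.0685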